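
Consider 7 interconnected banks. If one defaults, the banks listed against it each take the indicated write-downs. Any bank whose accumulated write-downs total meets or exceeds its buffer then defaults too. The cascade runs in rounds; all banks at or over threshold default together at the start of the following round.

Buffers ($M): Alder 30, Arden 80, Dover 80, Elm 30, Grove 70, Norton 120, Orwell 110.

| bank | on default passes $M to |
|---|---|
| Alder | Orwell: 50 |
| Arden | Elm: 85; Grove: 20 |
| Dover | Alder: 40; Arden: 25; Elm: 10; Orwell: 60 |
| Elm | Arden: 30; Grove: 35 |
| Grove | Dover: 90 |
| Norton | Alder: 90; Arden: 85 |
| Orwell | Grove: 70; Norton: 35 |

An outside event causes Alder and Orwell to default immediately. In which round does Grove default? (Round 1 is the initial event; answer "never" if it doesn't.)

2

Round 1 — Alder, Orwell default (initial).
  Grove: +70 → 70 ≥ 70
  Norton: +35 → 35 < 120
Round 2 — Grove defaults.
  Dover: +90 → 90 ≥ 80
Round 3 — Dover defaults.
  Arden: +25 → 25 < 80
  Elm: +10 → 10 < 30
No further defaults.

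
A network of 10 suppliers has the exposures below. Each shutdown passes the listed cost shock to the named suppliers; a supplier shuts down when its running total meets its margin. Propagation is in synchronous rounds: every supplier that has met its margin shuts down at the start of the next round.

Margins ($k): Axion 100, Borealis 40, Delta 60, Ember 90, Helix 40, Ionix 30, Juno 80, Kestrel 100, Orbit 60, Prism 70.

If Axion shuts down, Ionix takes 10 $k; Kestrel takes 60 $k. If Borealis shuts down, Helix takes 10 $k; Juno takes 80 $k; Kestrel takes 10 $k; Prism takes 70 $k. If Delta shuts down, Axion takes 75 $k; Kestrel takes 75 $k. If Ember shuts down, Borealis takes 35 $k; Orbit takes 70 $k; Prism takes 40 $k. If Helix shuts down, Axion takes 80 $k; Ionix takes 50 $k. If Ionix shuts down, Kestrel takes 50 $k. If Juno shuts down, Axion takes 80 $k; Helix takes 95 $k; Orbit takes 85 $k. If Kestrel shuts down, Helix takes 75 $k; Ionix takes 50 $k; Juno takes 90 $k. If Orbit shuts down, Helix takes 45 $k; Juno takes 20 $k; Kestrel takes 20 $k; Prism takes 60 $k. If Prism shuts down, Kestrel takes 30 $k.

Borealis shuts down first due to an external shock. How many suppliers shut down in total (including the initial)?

8

Round 1 — Borealis shuts down (initial).
  Helix: +10 → 10 < 40
  Juno: +80 → 80 ≥ 80
  Kestrel: +10 → 10 < 100
  Prism: +70 → 70 ≥ 70
Round 2 — Juno, Prism shut down.
  Axion: +80 → 80 < 100
  Helix: +95 → 105 ≥ 40
  Kestrel: +30 → 40 < 100
  Orbit: +85 → 85 ≥ 60
Round 3 — Helix, Orbit shut down.
  Axion: +80 → 160 ≥ 100
  Ionix: +50 → 50 ≥ 30
  Kestrel: +20 → 60 < 100
Round 4 — Axion, Ionix shut down.
  Kestrel: +60+50 → 170 ≥ 100
Round 5 — Kestrel shuts down.
No further shutdowns.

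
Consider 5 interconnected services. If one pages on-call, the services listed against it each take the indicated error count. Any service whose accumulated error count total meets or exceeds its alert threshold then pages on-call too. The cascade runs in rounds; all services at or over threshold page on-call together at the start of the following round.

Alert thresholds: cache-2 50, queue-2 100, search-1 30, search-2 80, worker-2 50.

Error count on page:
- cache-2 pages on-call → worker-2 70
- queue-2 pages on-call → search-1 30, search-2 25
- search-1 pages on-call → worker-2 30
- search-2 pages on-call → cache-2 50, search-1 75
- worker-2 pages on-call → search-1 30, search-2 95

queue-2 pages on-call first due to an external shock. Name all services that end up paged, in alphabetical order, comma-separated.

Round 1 — queue-2 pages on-call (initial).
  search-1: +30 → 30 ≥ 30
  search-2: +25 → 25 < 80
Round 2 — search-1 pages on-call.
  worker-2: +30 → 30 < 50
No further pages.

queue-2, search-1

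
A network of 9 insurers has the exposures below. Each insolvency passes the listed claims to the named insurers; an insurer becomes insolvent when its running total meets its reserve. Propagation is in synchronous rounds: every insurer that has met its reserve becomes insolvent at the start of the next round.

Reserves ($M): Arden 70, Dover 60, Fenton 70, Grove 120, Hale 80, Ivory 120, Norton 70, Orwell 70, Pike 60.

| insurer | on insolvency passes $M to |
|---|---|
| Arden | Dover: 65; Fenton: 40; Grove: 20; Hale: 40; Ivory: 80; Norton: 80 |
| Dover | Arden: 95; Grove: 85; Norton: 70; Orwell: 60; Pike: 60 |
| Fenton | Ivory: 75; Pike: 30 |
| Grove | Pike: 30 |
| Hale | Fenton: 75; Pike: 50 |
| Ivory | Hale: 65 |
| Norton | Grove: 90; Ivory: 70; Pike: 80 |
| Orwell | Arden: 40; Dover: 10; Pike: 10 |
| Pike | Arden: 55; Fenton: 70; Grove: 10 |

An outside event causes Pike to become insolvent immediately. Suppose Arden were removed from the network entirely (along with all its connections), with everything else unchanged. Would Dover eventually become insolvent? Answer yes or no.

With Arden removed:
Round 1 — Pike becomes insolvent (initial).
  Fenton: +70 → 70 ≥ 70
  Grove: +10 → 10 < 120
Round 2 — Fenton becomes insolvent.
  Ivory: +75 → 75 < 120
No further insolvencies.

no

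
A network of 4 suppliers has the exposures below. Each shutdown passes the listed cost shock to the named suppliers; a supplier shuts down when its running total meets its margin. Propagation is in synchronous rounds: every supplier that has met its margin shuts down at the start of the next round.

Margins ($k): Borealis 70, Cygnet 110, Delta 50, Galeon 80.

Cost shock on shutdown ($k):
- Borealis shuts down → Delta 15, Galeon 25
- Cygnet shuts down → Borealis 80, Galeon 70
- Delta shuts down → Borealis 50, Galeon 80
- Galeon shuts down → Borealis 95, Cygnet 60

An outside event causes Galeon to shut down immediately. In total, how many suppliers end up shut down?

Round 1 — Galeon shuts down (initial).
  Borealis: +95 → 95 ≥ 70
  Cygnet: +60 → 60 < 110
Round 2 — Borealis shuts down.
  Delta: +15 → 15 < 50
No further shutdowns.

2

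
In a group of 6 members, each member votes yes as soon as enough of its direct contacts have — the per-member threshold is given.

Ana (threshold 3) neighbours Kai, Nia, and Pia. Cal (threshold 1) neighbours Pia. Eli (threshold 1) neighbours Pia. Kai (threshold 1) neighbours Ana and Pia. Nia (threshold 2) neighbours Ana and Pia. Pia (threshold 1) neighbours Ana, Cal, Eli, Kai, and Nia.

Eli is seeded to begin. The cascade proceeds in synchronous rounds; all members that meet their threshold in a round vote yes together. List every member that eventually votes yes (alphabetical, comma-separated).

Round 1 — Eli votes yes (initial).
Round 2 — checking thresholds:
  Pia: 1 of 5 neighbours ≥ 1, votes yes.
Round 3 — checking thresholds:
  Ana: 1 of 3 neighbours < 3, holds.
  Cal: 1 of 1 neighbours ≥ 1, votes yes.
  Kai: 1 of 2 neighbours ≥ 1, votes yes.
  Nia: 1 of 2 neighbours < 2, holds.
Round 4 — no new yes votes; cascade stops.

Cal, Eli, Kai, Pia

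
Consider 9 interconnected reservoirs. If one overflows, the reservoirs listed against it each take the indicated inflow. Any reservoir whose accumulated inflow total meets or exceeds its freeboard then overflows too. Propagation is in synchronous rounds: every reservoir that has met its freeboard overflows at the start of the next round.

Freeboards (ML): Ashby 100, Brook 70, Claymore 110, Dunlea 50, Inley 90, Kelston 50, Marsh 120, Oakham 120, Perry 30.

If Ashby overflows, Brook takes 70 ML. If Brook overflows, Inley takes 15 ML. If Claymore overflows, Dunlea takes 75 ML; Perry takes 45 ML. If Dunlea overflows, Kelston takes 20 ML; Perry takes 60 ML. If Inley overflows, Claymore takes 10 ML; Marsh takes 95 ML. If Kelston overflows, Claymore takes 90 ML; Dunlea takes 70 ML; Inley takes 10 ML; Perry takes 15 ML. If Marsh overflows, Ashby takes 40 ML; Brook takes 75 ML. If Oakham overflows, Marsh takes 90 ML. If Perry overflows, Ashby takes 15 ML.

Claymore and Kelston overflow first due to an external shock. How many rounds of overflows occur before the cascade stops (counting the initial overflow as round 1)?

Round 1 — Claymore, Kelston overflow (initial).
  Dunlea: +75+70 → 145 ≥ 50
  Inley: +10 → 10 < 90
  Perry: +45+15 → 60 ≥ 30
Round 2 — Dunlea, Perry overflow.
  Ashby: +15 → 15 < 100
No further overflows.

2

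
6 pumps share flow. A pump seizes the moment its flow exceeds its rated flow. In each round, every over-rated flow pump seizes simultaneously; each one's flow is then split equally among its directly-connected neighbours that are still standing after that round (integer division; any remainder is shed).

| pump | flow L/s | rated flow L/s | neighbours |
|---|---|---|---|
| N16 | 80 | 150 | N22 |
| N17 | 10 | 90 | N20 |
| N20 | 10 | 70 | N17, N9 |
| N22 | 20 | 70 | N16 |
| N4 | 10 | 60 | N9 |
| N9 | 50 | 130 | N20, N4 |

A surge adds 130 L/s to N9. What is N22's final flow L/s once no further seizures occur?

20

Round 1 — N9 at 180 > 130. N9 seizes.
  N9 sheds 180 L/s to N20, N4: 90 each.
    N20: 10+90 = 100 > 70
    N4: 10+90 = 100 > 60
Round 2 — N20, N4 seize.
  N20 sheds 100 L/s to N17: 100 each.
    N17: 10+100 = 110 > 90
  N4 sheds 100 L/s: no online neighbours, lost.
Round 3 — N17 seizes.
  N17 sheds 110 L/s: no online neighbours, lost.
No further seizures.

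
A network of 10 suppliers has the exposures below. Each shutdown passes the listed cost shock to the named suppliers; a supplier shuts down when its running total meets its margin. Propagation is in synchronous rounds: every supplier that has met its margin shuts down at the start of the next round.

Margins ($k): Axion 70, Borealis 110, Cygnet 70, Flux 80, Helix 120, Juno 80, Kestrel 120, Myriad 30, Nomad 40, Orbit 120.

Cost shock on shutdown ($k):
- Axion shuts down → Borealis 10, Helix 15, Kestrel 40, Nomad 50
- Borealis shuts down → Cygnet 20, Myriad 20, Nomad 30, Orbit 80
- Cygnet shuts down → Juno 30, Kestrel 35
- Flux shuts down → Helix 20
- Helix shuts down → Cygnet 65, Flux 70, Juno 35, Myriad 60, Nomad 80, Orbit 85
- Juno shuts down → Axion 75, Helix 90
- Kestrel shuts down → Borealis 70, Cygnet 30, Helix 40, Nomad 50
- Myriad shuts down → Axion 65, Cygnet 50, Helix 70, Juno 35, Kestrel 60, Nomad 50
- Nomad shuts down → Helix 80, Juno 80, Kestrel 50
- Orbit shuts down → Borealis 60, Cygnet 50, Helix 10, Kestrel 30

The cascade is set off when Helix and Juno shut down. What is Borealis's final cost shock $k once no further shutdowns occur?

Round 1 — Helix, Juno shut down (initial).
  Axion: +75 → 75 ≥ 70
  Cygnet: +65 → 65 < 70
  Flux: +70 → 70 < 80
  Myriad: +60 → 60 ≥ 30
  Nomad: +80 → 80 ≥ 40
  Orbit: +85 → 85 < 120
Round 2 — Axion, Myriad, Nomad shut down.
  Borealis: +10 → 10 < 110
  Cygnet: +50 → 115 ≥ 70
  Kestrel: +40+60+50 → 150 ≥ 120
Round 3 — Cygnet, Kestrel shut down.
  Borealis: +70 → 80 < 110
No further shutdowns.

80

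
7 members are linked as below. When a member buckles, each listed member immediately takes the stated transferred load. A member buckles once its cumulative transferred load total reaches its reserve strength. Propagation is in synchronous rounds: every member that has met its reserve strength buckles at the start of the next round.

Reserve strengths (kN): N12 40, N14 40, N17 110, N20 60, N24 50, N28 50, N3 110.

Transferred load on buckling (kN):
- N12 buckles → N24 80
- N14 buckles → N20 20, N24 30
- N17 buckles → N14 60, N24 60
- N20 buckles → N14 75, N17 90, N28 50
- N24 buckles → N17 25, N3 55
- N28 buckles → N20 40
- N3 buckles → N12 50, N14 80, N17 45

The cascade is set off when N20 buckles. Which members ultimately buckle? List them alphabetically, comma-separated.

N14, N20, N28

Round 1 — N20 buckles (initial).
  N14: +75 → 75 ≥ 40
  N17: +90 → 90 < 110
  N28: +50 → 50 ≥ 50
Round 2 — N14, N28 buckle.
  N24: +30 → 30 < 50
No further bucklings.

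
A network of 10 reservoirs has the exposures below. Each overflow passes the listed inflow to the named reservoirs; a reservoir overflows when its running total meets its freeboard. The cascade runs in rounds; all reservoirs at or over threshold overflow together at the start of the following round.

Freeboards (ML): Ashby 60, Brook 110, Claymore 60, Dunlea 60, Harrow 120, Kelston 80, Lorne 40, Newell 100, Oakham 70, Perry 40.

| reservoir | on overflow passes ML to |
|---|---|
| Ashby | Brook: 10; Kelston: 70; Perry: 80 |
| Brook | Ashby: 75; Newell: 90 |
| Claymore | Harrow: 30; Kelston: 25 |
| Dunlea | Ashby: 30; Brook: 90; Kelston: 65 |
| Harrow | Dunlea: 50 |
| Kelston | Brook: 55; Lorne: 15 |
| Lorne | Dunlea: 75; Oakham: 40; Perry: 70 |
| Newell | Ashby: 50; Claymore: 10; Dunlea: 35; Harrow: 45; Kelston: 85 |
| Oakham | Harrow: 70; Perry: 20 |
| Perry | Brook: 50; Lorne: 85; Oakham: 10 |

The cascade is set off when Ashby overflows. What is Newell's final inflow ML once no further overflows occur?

Round 1 — Ashby overflows (initial).
  Brook: +10 → 10 < 110
  Kelston: +70 → 70 < 80
  Perry: +80 → 80 ≥ 40
Round 2 — Perry overflows.
  Brook: +50 → 60 < 110
  Lorne: +85 → 85 ≥ 40
  Oakham: +10 → 10 < 70
Round 3 — Lorne overflows.
  Dunlea: +75 → 75 ≥ 60
  Oakham: +40 → 50 < 70
Round 4 — Dunlea overflows.
  Brook: +90 → 150 ≥ 110
  Kelston: +65 → 135 ≥ 80
Round 5 — Brook, Kelston overflow.
  Newell: +90 → 90 < 100
No further overflows.

90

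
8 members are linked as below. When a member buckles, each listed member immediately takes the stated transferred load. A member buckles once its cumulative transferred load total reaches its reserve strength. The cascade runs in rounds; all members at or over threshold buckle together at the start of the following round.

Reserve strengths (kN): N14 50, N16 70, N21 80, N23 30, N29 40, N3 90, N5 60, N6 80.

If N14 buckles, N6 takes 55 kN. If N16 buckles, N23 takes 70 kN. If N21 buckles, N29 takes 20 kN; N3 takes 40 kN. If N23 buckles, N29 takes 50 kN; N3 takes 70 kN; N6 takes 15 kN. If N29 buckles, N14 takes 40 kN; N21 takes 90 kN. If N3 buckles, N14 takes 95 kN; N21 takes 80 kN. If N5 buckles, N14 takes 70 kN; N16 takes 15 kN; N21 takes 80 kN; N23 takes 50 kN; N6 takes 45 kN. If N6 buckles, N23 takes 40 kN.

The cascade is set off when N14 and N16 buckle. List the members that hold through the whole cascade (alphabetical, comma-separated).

N5, N6

Round 1 — N14, N16 buckle (initial).
  N23: +70 → 70 ≥ 30
  N6: +55 → 55 < 80
Round 2 — N23 buckles.
  N29: +50 → 50 ≥ 40
  N3: +70 → 70 < 90
  N6: +15 → 70 < 80
Round 3 — N29 buckles.
  N21: +90 → 90 ≥ 80
Round 4 — N21 buckles.
  N3: +40 → 110 ≥ 90
Round 5 — N3 buckles.
No further bucklings.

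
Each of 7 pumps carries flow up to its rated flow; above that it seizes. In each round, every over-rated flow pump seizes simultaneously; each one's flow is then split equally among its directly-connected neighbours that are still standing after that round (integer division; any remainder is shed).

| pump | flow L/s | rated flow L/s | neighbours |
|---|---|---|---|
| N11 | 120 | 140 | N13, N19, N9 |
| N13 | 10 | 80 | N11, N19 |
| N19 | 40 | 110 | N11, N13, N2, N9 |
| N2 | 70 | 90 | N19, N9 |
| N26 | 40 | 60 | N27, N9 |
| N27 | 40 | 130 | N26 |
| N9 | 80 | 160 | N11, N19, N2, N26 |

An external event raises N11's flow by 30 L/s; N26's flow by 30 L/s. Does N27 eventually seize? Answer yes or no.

no

Round 1 — N11 at 150 > 140; N26 at 70 > 60. N11, N26 seize.
  N11 sheds 150 L/s to N13, N19, N9: 50 each.
    N13: 10+50 = 60 ≤ 80
    N19: 40+50 = 90 ≤ 110
    N9: 80+50 = 130 ≤ 160
  N26 sheds 70 L/s to N27, N9: 35 each.
    N27: 40+35 = 75 ≤ 130
    N9: 130+35 = 165 > 160
Round 2 — N9 seizes.
  N9 sheds 165 L/s to N19, N2: 82 each (1 lost).
    N19: 90+82 = 172 > 110
    N2: 70+82 = 152 > 90
Round 3 — N19, N2 seize.
  N19 sheds 172 L/s to N13: 172 each.
    N13: 60+172 = 232 > 80
  N2 sheds 152 L/s: no online neighbours, lost.
Round 4 — N13 seizes.
  N13 sheds 232 L/s: no online neighbours, lost.
No further seizures.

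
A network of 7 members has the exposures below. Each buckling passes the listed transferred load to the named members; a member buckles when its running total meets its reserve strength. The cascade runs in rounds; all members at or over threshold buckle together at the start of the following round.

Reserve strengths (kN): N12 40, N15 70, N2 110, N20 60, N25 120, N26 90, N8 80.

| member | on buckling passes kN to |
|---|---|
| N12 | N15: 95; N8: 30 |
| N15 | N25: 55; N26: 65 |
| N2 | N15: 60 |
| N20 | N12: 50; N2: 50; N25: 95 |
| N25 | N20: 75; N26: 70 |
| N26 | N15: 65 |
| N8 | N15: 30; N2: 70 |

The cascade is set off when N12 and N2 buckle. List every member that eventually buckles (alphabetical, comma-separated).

Round 1 — N12, N2 buckle (initial).
  N15: +95+60 → 155 ≥ 70
  N8: +30 → 30 < 80
Round 2 — N15 buckles.
  N25: +55 → 55 < 120
  N26: +65 → 65 < 90
No further bucklings.

N12, N15, N2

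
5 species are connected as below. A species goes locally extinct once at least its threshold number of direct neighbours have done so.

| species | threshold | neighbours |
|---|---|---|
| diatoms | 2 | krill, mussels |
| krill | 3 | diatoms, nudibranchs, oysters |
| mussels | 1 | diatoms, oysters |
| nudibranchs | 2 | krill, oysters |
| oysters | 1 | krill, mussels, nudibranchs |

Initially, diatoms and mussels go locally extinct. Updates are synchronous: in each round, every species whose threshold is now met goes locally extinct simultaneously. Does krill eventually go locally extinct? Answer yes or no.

Round 1 — diatoms, mussels go locally extinct (initial).
Round 2 — checking thresholds:
  krill: 1 of 3 neighbours < 3, holds.
  oysters: 1 of 3 neighbours ≥ 1, goes locally extinct.
Round 3 — no new extinctions; cascade stops.

no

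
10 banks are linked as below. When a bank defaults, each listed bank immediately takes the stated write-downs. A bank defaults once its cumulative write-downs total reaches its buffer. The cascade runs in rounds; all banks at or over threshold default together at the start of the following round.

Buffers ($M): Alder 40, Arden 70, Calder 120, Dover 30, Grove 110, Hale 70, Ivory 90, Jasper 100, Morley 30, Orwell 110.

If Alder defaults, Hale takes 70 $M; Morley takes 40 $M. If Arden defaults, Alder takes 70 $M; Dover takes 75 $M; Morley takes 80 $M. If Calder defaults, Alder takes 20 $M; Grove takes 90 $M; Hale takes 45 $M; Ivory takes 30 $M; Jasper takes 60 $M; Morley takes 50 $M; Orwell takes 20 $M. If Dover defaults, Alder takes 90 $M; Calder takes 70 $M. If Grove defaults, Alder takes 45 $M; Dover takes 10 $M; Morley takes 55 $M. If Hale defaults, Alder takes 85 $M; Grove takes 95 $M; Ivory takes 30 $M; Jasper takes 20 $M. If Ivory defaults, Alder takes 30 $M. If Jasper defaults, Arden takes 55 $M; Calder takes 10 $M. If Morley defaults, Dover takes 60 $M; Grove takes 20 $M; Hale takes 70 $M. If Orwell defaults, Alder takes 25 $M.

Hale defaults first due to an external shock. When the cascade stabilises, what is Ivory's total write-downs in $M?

Round 1 — Hale defaults (initial).
  Alder: +85 → 85 ≥ 40
  Grove: +95 → 95 < 110
  Ivory: +30 → 30 < 90
  Jasper: +20 → 20 < 100
Round 2 — Alder defaults.
  Morley: +40 → 40 ≥ 30
Round 3 — Morley defaults.
  Dover: +60 → 60 ≥ 30
  Grove: +20 → 115 ≥ 110
Round 4 — Dover, Grove default.
  Calder: +70 → 70 < 120
No further defaults.

30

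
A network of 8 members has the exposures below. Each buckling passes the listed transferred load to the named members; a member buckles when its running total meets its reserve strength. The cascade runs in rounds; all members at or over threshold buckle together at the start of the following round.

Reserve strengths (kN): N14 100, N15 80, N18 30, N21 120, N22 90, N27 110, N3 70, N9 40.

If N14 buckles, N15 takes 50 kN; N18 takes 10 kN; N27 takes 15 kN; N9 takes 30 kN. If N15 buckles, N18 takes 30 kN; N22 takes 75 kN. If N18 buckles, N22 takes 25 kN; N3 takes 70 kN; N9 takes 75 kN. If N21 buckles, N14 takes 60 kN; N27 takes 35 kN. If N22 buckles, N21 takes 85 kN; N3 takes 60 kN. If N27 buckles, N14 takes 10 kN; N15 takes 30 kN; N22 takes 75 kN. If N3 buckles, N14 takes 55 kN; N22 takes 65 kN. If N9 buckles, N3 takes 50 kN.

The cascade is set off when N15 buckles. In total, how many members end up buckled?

5

Round 1 — N15 buckles (initial).
  N18: +30 → 30 ≥ 30
  N22: +75 → 75 < 90
Round 2 — N18 buckles.
  N22: +25 → 100 ≥ 90
  N3: +70 → 70 ≥ 70
  N9: +75 → 75 ≥ 40
Round 3 — N22, N3, N9 buckle.
  N14: +55 → 55 < 100
  N21: +85 → 85 < 120
No further bucklings.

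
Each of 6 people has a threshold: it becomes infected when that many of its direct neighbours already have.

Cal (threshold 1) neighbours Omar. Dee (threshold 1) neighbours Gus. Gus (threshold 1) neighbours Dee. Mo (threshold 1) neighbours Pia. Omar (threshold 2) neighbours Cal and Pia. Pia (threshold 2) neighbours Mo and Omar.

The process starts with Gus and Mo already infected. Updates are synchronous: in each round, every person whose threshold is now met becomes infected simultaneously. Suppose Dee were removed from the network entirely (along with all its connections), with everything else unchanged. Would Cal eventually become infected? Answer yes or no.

no

With Dee removed:
Round 1 — Gus, Mo become infected (initial).
Round 2 — no new infections; cascade stops.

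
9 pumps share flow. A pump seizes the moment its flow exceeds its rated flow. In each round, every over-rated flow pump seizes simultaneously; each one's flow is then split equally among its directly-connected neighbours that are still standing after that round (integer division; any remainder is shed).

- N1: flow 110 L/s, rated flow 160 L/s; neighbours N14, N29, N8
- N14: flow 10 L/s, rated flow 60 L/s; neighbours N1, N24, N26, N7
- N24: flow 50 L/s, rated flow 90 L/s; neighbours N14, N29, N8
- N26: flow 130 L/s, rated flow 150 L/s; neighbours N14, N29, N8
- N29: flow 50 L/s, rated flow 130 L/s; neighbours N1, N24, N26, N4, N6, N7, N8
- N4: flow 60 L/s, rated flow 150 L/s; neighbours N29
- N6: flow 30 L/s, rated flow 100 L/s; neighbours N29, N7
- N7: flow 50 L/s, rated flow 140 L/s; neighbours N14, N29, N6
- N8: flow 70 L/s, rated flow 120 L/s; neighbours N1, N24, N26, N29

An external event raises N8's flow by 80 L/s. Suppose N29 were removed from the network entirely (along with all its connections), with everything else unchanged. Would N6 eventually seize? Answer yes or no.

yes

With N29 removed:
Round 1 — N8 at 150 > 120. N8 seizes.
  N8 sheds 150 L/s to N1, N24, N26: 50 each.
    N1: 110+50 = 160 ≤ 160
    N24: 50+50 = 100 > 90
    N26: 130+50 = 180 > 150
Round 2 — N24, N26 seize.
  N24 sheds 100 L/s to N14: 100 each.
    N14: 10+100 = 110 > 60
  N26 sheds 180 L/s to N14: 180 each.
    N14: 110+180 = 290 > 60
Round 3 — N14 seizes.
  N14 sheds 290 L/s to N1, N7: 145 each.
    N1: 160+145 = 305 > 160
    N7: 50+145 = 195 > 140
Round 4 — N1, N7 seize.
  N1 sheds 305 L/s: no online neighbours, lost.
  N7 sheds 195 L/s to N6: 195 each.
    N6: 30+195 = 225 > 100
Round 5 — N6 seizes.
  N6 sheds 225 L/s: no online neighbours, lost.
No further seizures.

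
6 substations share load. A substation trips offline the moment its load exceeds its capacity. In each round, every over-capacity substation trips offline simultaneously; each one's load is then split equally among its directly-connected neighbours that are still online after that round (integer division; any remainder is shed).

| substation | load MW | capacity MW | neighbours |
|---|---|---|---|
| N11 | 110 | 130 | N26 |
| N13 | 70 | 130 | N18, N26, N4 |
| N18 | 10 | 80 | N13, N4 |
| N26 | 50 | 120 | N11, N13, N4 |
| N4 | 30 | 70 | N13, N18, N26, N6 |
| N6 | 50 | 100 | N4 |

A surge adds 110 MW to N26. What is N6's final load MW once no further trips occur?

Round 1 — N26 at 160 > 120. N26 trips offline.
  N26 sheds 160 MW to N11, N13, N4: 53 each (1 lost).
    N11: 110+53 = 163 > 130
    N13: 70+53 = 123 ≤ 130
    N4: 30+53 = 83 > 70
Round 2 — N11, N4 trip offline.
  N11 sheds 163 MW: no online neighbours, lost.
  N4 sheds 83 MW to N13, N18, N6: 27 each (2 lost).
    N13: 123+27 = 150 > 130
    N18: 10+27 = 37 ≤ 80
    N6: 50+27 = 77 ≤ 100
Round 3 — N13 trips offline.
  N13 sheds 150 MW to N18: 150 each.
    N18: 37+150 = 187 > 80
Round 4 — N18 trips offline.
  N18 sheds 187 MW: no online neighbours, lost.
No further trips.

77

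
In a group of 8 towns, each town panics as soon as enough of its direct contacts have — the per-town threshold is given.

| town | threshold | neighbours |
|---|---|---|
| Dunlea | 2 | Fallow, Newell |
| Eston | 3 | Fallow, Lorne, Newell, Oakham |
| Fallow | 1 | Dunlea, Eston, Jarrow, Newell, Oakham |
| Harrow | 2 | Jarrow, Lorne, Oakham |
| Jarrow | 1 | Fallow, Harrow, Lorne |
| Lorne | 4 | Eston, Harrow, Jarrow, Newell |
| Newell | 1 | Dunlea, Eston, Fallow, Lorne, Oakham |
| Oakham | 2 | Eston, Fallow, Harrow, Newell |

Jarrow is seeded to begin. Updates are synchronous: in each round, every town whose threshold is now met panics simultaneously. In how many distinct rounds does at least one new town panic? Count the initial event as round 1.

Round 1 — Jarrow panics (initial).
Round 2 — checking thresholds:
  Fallow: 1 of 5 neighbours ≥ 1, panics.
  Harrow: 1 of 3 neighbours < 2, not yet.
  Lorne: 1 of 4 neighbours < 4, not yet.
Round 3 — checking thresholds:
  Dunlea: 1 of 2 neighbours < 2, not yet.
  Eston: 1 of 4 neighbours < 3, not yet.
  Harrow: 1 of 3 neighbours < 2, not yet.
  Lorne: 1 of 4 neighbours < 4, not yet.
  Newell: 1 of 5 neighbours ≥ 1, panics.
  Oakham: 1 of 4 neighbours < 2, not yet.
Round 4 — checking thresholds:
  Dunlea: 2 of 2 neighbours ≥ 2, panics.
  Eston: 2 of 4 neighbours < 3, not yet.
  Harrow: 1 of 3 neighbours < 2, not yet.
  Lorne: 2 of 4 neighbours < 4, not yet.
  Oakham: 2 of 4 neighbours ≥ 2, panics.
Round 5 — checking thresholds:
  Eston: 3 of 4 neighbours ≥ 3, panics.
  Harrow: 2 of 3 neighbours ≥ 2, panics.
  Lorne: 2 of 4 neighbours < 4, not yet.
Round 6 — checking thresholds:
  Lorne: 4 of 4 neighbours ≥ 4, panics.
Round 7 — no new panics; cascade stops.

6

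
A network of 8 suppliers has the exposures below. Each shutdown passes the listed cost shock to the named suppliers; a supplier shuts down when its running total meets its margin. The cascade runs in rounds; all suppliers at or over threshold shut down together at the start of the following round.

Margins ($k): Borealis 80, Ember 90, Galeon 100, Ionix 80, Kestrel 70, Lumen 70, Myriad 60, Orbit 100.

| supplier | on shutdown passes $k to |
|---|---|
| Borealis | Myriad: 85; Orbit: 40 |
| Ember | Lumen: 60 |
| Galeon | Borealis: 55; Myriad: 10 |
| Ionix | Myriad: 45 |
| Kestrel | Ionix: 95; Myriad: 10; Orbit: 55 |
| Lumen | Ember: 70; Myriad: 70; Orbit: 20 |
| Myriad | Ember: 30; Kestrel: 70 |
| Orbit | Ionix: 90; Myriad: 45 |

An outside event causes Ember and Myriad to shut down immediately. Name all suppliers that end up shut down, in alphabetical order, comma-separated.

Ember, Ionix, Kestrel, Myriad

Round 1 — Ember, Myriad shut down (initial).
  Kestrel: +70 → 70 ≥ 70
  Lumen: +60 → 60 < 70
Round 2 — Kestrel shuts down.
  Ionix: +95 → 95 ≥ 80
  Orbit: +55 → 55 < 100
Round 3 — Ionix shuts down.
No further shutdowns.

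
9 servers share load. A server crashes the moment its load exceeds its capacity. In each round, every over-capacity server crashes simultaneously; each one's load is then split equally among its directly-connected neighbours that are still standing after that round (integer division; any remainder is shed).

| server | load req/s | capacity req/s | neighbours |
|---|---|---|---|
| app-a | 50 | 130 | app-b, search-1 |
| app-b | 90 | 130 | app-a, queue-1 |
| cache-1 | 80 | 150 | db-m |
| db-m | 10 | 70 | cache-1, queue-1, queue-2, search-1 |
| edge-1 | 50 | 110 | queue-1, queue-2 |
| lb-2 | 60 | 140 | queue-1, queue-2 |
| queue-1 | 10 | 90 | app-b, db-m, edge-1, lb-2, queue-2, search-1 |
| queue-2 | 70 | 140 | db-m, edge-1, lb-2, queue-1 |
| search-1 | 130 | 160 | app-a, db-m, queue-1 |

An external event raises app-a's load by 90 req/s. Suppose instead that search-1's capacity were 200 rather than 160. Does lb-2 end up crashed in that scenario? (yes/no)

With search-1's capacity at 200:
Round 1 — app-a at 140 > 130. app-a crashes.
  app-a sheds 140 req/s to app-b, search-1: 70 each.
    app-b: 90+70 = 160 > 130
    search-1: 130+70 = 200 ≤ 200
Round 2 — app-b crashes.
  app-b sheds 160 req/s to queue-1: 160 each.
    queue-1: 10+160 = 170 > 90
Round 3 — queue-1 crashes.
  queue-1 sheds 170 req/s to db-m, edge-1, lb-2, queue-2, search-1: 34 each.
    db-m: 10+34 = 44 ≤ 70
    edge-1: 50+34 = 84 ≤ 110
    lb-2: 60+34 = 94 ≤ 140
    queue-2: 70+34 = 104 ≤ 140
    search-1: 200+34 = 234 > 200
Round 4 — search-1 crashes.
  search-1 sheds 234 req/s to db-m: 234 each.
    db-m: 44+234 = 278 > 70
Round 5 — db-m crashes.
  db-m sheds 278 req/s to cache-1, queue-2: 139 each.
    cache-1: 80+139 = 219 > 150
    queue-2: 104+139 = 243 > 140
Round 6 — cache-1, queue-2 crash.
  cache-1 sheds 219 req/s: no online neighbours, lost.
  queue-2 sheds 243 req/s to edge-1, lb-2: 121 each (1 lost).
    edge-1: 84+121 = 205 > 110
    lb-2: 94+121 = 215 > 140
Round 7 — edge-1, lb-2 crash.
  edge-1 sheds 205 req/s: no online neighbours, lost.
  lb-2 sheds 215 req/s: no online neighbours, lost.
No further crashes.

yes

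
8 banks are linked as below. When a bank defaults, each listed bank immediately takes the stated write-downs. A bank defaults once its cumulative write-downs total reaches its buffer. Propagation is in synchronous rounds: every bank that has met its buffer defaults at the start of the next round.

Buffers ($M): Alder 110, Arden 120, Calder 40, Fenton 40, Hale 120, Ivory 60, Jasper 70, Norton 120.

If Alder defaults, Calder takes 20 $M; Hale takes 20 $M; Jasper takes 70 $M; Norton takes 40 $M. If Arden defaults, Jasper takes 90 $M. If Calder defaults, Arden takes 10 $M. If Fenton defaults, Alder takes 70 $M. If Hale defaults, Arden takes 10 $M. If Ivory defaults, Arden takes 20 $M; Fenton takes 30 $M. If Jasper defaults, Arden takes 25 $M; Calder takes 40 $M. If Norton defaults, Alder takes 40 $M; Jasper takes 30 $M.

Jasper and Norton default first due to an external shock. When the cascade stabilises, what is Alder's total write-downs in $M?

40

Round 1 — Jasper, Norton default (initial).
  Alder: +40 → 40 < 110
  Arden: +25 → 25 < 120
  Calder: +40 → 40 ≥ 40
Round 2 — Calder defaults.
  Arden: +10 → 35 < 120
No further defaults.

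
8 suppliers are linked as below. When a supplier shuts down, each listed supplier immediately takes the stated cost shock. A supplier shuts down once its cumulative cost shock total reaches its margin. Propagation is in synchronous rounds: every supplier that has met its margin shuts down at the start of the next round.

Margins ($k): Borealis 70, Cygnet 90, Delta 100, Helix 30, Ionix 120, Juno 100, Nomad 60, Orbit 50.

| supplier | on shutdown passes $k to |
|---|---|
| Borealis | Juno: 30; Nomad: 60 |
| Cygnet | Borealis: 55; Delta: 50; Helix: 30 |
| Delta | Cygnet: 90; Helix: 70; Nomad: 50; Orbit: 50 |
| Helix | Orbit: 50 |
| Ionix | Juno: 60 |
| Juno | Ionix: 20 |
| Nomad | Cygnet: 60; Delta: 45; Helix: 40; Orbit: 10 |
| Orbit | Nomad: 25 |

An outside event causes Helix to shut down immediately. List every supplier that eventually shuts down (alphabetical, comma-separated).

Round 1 — Helix shuts down (initial).
  Orbit: +50 → 50 ≥ 50
Round 2 — Orbit shuts down.
  Nomad: +25 → 25 < 60
No further shutdowns.

Helix, Orbit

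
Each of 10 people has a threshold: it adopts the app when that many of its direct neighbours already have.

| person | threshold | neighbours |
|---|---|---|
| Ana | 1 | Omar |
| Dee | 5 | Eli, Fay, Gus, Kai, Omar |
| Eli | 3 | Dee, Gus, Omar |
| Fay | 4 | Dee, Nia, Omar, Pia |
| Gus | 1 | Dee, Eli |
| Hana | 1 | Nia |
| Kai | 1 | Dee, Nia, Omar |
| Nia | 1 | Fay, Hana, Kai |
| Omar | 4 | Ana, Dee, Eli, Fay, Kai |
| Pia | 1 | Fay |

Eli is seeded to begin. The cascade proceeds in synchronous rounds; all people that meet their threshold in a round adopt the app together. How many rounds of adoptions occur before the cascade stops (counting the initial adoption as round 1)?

Round 1 — Eli adopts the app (initial).
Round 2 — checking thresholds:
  Dee: 1 of 5 neighbours < 5, not yet.
  Gus: 1 of 2 neighbours ≥ 1, adopts the app.
  Omar: 1 of 5 neighbours < 4, not yet.
Round 3 — no new adoptions; cascade stops.

2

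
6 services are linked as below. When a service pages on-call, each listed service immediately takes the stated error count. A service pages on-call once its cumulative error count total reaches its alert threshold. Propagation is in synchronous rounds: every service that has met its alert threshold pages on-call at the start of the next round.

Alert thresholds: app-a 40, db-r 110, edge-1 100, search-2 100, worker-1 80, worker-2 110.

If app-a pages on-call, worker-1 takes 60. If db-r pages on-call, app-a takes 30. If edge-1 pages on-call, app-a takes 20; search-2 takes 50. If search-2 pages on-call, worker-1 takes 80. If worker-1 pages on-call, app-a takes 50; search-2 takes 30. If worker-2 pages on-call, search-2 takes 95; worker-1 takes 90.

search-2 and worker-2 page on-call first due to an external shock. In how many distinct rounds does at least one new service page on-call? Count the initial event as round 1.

3

Round 1 — search-2, worker-2 page on-call (initial).
  worker-1: +80+90 → 170 ≥ 80
Round 2 — worker-1 pages on-call.
  app-a: +50 → 50 ≥ 40
Round 3 — app-a pages on-call.
No further pages.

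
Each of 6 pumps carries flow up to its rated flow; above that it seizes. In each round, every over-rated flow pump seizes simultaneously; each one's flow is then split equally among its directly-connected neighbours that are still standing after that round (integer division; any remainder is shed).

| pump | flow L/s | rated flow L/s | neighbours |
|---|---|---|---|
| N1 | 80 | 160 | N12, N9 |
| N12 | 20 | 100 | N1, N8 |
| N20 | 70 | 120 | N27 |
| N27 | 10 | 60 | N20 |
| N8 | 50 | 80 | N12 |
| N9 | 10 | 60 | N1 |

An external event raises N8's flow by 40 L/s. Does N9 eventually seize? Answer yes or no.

yes

Round 1 — N8 at 90 > 80. N8 seizes.
  N8 sheds 90 L/s to N12: 90 each.
    N12: 20+90 = 110 > 100
Round 2 — N12 seizes.
  N12 sheds 110 L/s to N1: 110 each.
    N1: 80+110 = 190 > 160
Round 3 — N1 seizes.
  N1 sheds 190 L/s to N9: 190 each.
    N9: 10+190 = 200 > 60
Round 4 — N9 seizes.
  N9 sheds 200 L/s: no online neighbours, lost.
No further seizures.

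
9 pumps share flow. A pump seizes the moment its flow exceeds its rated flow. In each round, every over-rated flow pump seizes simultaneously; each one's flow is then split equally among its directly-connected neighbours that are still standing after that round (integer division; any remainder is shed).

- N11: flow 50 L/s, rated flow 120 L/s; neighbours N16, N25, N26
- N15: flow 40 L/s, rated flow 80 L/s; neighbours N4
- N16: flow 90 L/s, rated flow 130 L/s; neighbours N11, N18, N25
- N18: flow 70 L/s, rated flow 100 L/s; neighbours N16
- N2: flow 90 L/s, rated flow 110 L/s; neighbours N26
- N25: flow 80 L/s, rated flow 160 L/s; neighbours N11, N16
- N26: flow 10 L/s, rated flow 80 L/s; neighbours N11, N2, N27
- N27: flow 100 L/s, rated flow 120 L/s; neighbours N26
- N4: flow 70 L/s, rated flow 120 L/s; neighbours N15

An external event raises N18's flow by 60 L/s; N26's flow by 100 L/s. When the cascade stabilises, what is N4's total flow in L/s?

Round 1 — N18 at 130 > 100; N26 at 110 > 80. N18, N26 seize.
  N18 sheds 130 L/s to N16: 130 each.
    N16: 90+130 = 220 > 130
  N26 sheds 110 L/s to N11, N2, N27: 36 each (2 lost).
    N11: 50+36 = 86 ≤ 120
    N2: 90+36 = 126 > 110
    N27: 100+36 = 136 > 120
Round 2 — N16, N2, N27 seize.
  N16 sheds 220 L/s to N11, N25: 110 each.
    N11: 86+110 = 196 > 120
    N25: 80+110 = 190 > 160
  N2 sheds 126 L/s: no online neighbours, lost.
  N27 sheds 136 L/s: no online neighbours, lost.
Round 3 — N11, N25 seize.
  N11 sheds 196 L/s: no online neighbours, lost.
  N25 sheds 190 L/s: no online neighbours, lost.
No further seizures.

70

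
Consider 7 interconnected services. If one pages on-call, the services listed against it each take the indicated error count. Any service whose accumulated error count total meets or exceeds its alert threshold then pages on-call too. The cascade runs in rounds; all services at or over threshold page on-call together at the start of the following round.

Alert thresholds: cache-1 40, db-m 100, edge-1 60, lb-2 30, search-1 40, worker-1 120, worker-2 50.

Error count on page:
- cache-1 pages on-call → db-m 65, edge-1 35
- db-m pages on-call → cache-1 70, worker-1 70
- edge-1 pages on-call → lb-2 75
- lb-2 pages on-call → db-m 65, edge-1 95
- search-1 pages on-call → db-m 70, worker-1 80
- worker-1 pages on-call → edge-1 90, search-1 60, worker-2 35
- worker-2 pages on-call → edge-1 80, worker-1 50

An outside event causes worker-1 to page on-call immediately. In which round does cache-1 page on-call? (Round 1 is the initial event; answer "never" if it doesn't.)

Round 1 — worker-1 pages on-call (initial).
  edge-1: +90 → 90 ≥ 60
  search-1: +60 → 60 ≥ 40
  worker-2: +35 → 35 < 50
Round 2 — edge-1, search-1 page on-call.
  db-m: +70 → 70 < 100
  lb-2: +75 → 75 ≥ 30
Round 3 — lb-2 pages on-call.
  db-m: +65 → 135 ≥ 100
Round 4 — db-m pages on-call.
  cache-1: +70 → 70 ≥ 40
Round 5 — cache-1 pages on-call.
No further pages.

5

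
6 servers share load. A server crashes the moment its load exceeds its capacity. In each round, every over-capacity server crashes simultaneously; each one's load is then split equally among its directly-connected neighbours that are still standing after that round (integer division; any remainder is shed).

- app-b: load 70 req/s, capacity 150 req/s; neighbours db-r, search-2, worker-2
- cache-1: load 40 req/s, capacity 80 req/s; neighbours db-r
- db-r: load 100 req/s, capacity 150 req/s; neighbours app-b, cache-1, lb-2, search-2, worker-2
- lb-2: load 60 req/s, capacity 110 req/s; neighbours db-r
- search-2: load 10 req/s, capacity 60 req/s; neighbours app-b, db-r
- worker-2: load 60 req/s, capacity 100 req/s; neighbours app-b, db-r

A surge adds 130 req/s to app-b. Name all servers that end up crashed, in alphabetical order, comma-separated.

app-b, cache-1, db-r, lb-2, search-2, worker-2

Round 1 — app-b at 200 > 150. app-b crashes.
  app-b sheds 200 req/s to db-r, search-2, worker-2: 66 each (2 lost).
    db-r: 100+66 = 166 > 150
    search-2: 10+66 = 76 > 60
    worker-2: 60+66 = 126 > 100
Round 2 — db-r, search-2, worker-2 crash.
  db-r sheds 166 req/s to cache-1, lb-2: 83 each.
    cache-1: 40+83 = 123 > 80
    lb-2: 60+83 = 143 > 110
  search-2 sheds 76 req/s: no online neighbours, lost.
  worker-2 sheds 126 req/s: no online neighbours, lost.
Round 3 — cache-1, lb-2 crash.
  cache-1 sheds 123 req/s: no online neighbours, lost.
  lb-2 sheds 143 req/s: no online neighbours, lost.
No further crashes.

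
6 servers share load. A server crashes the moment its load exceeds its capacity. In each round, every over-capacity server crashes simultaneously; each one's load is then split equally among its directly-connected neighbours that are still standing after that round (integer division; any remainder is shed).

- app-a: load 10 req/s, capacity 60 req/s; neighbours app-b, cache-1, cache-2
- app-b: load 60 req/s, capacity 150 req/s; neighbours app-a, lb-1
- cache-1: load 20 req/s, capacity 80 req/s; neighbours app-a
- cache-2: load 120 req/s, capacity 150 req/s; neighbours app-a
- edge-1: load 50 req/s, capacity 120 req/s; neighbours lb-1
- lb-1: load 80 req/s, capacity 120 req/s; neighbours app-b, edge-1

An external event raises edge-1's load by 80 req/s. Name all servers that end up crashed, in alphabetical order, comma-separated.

app-a, app-b, cache-1, cache-2, edge-1, lb-1

Round 1 — edge-1 at 130 > 120. edge-1 crashes.
  edge-1 sheds 130 req/s to lb-1: 130 each.
    lb-1: 80+130 = 210 > 120
Round 2 — lb-1 crashes.
  lb-1 sheds 210 req/s to app-b: 210 each.
    app-b: 60+210 = 270 > 150
Round 3 — app-b crashes.
  app-b sheds 270 req/s to app-a: 270 each.
    app-a: 10+270 = 280 > 60
Round 4 — app-a crashes.
  app-a sheds 280 req/s to cache-1, cache-2: 140 each.
    cache-1: 20+140 = 160 > 80
    cache-2: 120+140 = 260 > 150
Round 5 — cache-1, cache-2 crash.
  cache-1 sheds 160 req/s: no online neighbours, lost.
  cache-2 sheds 260 req/s: no online neighbours, lost.
No further crashes.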